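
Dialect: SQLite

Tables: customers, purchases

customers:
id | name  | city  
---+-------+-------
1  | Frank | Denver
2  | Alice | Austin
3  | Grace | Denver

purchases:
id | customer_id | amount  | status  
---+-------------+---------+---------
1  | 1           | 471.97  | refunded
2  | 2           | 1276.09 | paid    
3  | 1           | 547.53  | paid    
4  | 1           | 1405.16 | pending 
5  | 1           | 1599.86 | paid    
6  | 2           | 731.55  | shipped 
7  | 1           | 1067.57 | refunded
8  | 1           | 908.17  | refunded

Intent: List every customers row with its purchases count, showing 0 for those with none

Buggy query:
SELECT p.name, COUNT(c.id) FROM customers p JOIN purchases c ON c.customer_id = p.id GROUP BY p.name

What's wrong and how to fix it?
Bug: INNER JOIN drops customers rows that have no matching purchases rows

Fix: Switch to LEFT JOIN to retain unmatched parent rows

Corrected query:
SELECT p.name, COUNT(c.id) FROM customers p LEFT JOIN purchases c ON c.customer_id = p.id GROUP BY p.name

Result:
name  | COUNT(c.id)
------+------------
Alice | 2          
Frank | 6          
Grace | 0          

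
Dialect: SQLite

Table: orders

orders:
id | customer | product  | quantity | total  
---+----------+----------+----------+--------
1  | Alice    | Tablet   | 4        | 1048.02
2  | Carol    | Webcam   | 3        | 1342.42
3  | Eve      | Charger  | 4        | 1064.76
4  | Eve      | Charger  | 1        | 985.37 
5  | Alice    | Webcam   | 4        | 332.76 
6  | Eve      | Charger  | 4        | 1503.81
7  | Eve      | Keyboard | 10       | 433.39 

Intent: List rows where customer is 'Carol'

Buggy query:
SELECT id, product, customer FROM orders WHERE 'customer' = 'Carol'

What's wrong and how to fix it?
Bug: Single quotes denote string literals in SQL; the column name is being compared as a constant string

Fix: Reference the column as customer without single quotes

Corrected query:
SELECT id, product, customer FROM orders WHERE customer = 'Carol'

Result:
id | product | customer
---+---------+---------
2  | Webcam  | Carol   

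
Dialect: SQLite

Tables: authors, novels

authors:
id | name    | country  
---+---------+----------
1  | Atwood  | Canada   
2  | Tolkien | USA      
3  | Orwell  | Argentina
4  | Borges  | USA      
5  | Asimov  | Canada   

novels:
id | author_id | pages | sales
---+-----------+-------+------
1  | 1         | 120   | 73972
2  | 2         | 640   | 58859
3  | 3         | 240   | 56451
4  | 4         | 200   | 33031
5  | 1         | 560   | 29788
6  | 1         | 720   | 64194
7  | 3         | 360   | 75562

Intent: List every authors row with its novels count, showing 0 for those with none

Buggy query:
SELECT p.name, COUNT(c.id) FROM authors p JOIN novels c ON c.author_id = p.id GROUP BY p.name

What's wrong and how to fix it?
Bug: INNER JOIN drops authors rows that have no matching novels rows

Fix: Use LEFT JOIN so parents without children still appear (COUNT(c.id) gives 0)

Corrected query:
SELECT p.name, COUNT(c.id) FROM authors p LEFT JOIN novels c ON c.author_id = p.id GROUP BY p.name

Result:
name    | COUNT(c.id)
--------+------------
Asimov  | 0          
Atwood  | 3          
Borges  | 1          
Orwell  | 2          
Tolkien | 1          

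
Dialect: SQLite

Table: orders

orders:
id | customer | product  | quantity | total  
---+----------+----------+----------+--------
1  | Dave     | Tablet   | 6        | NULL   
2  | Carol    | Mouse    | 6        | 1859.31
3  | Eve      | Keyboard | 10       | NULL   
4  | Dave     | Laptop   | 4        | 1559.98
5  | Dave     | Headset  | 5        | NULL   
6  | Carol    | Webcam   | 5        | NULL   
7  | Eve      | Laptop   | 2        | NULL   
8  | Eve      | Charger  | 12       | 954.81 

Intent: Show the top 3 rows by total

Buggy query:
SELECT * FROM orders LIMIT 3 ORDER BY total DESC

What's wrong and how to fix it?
Bug: ORDER BY cannot follow LIMIT; LIMIT is the final clause

Fix: Swap the clauses: ORDER BY first, then LIMIT

Corrected query:
SELECT * FROM orders ORDER BY total DESC LIMIT 3

Result:
id | customer | product | quantity | total  
---+----------+---------+----------+--------
2  | Carol    | Mouse   | 6        | 1859.31
4  | Dave     | Laptop  | 4        | 1559.98
8  | Eve      | Charger | 12       | 954.81 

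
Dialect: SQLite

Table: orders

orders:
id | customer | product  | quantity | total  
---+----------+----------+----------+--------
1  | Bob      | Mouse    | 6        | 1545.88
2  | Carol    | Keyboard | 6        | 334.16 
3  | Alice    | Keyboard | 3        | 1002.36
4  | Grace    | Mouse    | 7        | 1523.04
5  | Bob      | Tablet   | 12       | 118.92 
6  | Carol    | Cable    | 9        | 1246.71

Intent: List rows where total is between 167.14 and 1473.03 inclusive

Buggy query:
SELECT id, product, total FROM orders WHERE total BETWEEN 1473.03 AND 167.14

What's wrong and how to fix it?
Bug: BETWEEN expects the lower bound first; with 1473.03 AND 167.14 the range is empty

Fix: Write BETWEEN 167.14 AND 1473.03

Corrected query:
SELECT id, product, total FROM orders WHERE total BETWEEN 167.14 AND 1473.03

Result:
id | product  | total  
---+----------+--------
2  | Keyboard | 334.16 
3  | Keyboard | 1002.36
6  | Cable    | 1246.71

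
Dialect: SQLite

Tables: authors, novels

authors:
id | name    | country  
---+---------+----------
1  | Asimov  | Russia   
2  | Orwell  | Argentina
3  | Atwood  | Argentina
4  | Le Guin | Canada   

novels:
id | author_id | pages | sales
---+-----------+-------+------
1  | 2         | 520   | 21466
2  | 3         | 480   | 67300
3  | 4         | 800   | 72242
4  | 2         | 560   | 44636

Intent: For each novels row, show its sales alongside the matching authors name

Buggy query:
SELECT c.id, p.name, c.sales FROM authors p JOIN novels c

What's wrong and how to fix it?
Bug: JOIN with no ON clause produces a cartesian product; every novels row pairs with every authors row

Fix: Specify the join condition linking the foreign key to the parent id

Corrected query:
SELECT c.id, p.name, c.sales FROM authors p JOIN novels c ON c.author_id = p.id

Result:
id | name    | sales
---+---------+------
1  | Orwell  | 21466
2  | Atwood  | 67300
3  | Le Guin | 72242
4  | Orwell  | 44636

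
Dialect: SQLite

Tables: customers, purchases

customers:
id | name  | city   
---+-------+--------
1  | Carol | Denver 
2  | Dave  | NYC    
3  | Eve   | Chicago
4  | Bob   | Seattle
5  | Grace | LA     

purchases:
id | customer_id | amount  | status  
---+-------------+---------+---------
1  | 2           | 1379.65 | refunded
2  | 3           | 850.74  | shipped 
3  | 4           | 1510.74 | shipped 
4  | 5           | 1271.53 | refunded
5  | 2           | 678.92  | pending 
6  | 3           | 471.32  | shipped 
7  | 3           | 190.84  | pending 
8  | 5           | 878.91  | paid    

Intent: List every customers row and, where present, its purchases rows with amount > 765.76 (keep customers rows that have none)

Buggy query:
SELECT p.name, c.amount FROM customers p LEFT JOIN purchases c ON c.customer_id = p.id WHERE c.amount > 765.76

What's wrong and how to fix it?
Bug: Filtering c.amount in WHERE discards the NULL rows produced by LEFT JOIN, turning it into an inner join

Fix: Put 'c.amount > 765.76' in the JOIN's ON clause instead of WHERE

Corrected query:
SELECT p.name, c.amount FROM customers p LEFT JOIN purchases c ON c.customer_id = p.id AND c.amount > 765.76

Result:
name  | amount 
------+--------
Carol | NULL   
Dave  | 1379.65
Eve   | 850.74 
Bob   | 1510.74
Grace | 878.91 
Grace | 1271.53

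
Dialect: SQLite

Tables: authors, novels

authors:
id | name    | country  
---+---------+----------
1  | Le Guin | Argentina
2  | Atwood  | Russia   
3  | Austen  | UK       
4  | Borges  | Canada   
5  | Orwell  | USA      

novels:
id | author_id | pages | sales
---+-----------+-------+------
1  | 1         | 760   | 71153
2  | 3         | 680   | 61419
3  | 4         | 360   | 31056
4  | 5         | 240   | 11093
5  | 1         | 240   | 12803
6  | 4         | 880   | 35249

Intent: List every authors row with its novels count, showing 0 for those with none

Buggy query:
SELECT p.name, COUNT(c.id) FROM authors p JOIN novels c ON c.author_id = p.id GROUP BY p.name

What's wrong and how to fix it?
Bug: INNER JOIN drops authors rows that have no matching novels rows

Fix: Switch to LEFT JOIN to retain unmatched parent rows

Corrected query:
SELECT p.name, COUNT(c.id) FROM authors p LEFT JOIN novels c ON c.author_id = p.id GROUP BY p.name

Result:
name    | COUNT(c.id)
--------+------------
Atwood  | 0          
Austen  | 1          
Borges  | 2          
Le Guin | 2          
Orwell  | 1          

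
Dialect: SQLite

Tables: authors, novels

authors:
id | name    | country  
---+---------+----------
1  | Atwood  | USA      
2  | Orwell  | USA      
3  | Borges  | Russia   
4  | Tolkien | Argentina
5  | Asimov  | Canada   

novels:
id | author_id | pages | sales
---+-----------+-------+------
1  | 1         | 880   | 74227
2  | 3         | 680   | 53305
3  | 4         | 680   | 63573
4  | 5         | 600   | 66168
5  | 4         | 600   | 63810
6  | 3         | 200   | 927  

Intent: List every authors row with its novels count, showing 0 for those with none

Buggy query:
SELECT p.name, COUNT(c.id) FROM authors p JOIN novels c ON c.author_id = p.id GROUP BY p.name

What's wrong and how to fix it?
Bug: An inner join excludes parents with zero children

Fix: Switch to LEFT JOIN to retain unmatched parent rows

Corrected query:
SELECT p.name, COUNT(c.id) FROM authors p LEFT JOIN novels c ON c.author_id = p.id GROUP BY p.name

Result:
name    | COUNT(c.id)
--------+------------
Asimov  | 1          
Atwood  | 1          
Borges  | 2          
Orwell  | 0          
Tolkien | 2          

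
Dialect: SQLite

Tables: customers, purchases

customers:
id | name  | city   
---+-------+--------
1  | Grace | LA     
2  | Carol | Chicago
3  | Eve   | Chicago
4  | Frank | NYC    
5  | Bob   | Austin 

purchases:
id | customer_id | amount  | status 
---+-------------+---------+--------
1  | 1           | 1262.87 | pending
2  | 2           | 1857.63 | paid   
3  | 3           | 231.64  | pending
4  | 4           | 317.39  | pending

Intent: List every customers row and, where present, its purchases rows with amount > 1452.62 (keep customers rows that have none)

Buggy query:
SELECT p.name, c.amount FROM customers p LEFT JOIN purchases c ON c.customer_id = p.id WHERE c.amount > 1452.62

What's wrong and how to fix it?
Bug: Filtering c.amount in WHERE discards the NULL rows produced by LEFT JOIN, turning it into an inner join

Fix: Put 'c.amount > 1452.62' in the JOIN's ON clause instead of WHERE

Corrected query:
SELECT p.name, c.amount FROM customers p LEFT JOIN purchases c ON c.customer_id = p.id AND c.amount > 1452.62

Result:
name  | amount 
------+--------
Grace | NULL   
Carol | 1857.63
Eve   | NULL   
Frank | NULL   
Bob   | NULL   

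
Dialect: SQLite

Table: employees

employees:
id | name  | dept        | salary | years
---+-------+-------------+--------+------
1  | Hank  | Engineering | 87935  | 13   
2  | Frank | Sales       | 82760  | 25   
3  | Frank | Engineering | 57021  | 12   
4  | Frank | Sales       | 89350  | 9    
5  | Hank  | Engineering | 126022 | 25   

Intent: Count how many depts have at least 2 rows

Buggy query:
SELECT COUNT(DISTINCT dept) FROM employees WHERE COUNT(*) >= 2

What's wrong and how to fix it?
Bug: WHERE filters individual rows, not groups, so a group-level COUNT is invalid there

Fix: Group first with HAVING COUNT(*) >= 2, then COUNT the resulting groups

Corrected query:
SELECT COUNT(*) FROM (SELECT dept FROM employees GROUP BY dept HAVING COUNT(*) >= 2)

Result:
COUNT(*)
--------
2       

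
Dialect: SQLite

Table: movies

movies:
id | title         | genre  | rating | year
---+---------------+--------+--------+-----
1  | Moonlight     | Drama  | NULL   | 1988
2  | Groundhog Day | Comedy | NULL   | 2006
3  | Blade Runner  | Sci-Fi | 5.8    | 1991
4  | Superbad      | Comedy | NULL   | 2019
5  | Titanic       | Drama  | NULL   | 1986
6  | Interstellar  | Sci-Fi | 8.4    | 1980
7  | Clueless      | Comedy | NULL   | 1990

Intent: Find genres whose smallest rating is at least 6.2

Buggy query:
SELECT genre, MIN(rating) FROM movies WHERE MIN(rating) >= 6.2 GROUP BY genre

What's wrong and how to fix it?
Bug: MIN() in WHERE is a misuse of aggregate

Fix: Replace WHERE with HAVING after the GROUP BY

Corrected query:
SELECT genre, MIN(rating) FROM movies GROUP BY genre HAVING MIN(rating) >= 6.2

Result:
(no rows)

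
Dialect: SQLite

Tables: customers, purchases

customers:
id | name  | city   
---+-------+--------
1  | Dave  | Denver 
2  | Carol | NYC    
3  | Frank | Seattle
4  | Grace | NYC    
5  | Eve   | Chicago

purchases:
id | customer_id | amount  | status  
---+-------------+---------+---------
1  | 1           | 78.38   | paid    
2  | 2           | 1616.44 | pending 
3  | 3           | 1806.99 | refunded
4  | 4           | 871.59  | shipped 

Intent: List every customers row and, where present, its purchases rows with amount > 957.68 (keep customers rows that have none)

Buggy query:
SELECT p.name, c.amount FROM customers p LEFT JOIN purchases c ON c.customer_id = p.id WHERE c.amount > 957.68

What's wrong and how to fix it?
Bug: Filtering c.amount in WHERE discards the NULL rows produced by LEFT JOIN, turning it into an inner join

Fix: Move the right-table condition into the ON clause so unmatched parents are kept

Corrected query:
SELECT p.name, c.amount FROM customers p LEFT JOIN purchases c ON c.customer_id = p.id AND c.amount > 957.68

Result:
name  | amount 
------+--------
Dave  | NULL   
Carol | 1616.44
Frank | 1806.99
Grace | NULL   
Eve   | NULL   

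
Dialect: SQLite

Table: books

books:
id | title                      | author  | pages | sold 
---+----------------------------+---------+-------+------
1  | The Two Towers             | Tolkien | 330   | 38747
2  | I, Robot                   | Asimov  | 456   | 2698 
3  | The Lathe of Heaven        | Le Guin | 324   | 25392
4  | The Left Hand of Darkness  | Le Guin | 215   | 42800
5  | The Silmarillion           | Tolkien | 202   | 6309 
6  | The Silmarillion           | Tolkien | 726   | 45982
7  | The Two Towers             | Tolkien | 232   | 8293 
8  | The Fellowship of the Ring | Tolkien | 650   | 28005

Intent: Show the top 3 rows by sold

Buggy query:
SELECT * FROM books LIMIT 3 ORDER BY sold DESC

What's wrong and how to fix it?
Bug: ORDER BY cannot follow LIMIT; LIMIT is the final clause

Fix: Swap the clauses: ORDER BY first, then LIMIT

Corrected query:
SELECT * FROM books ORDER BY sold DESC LIMIT 3

Result:
id | title                     | author  | pages | sold 
---+---------------------------+---------+-------+------
6  | The Silmarillion          | Tolkien | 726   | 45982
4  | The Left Hand of Darkness | Le Guin | 215   | 42800
1  | The Two Towers            | Tolkien | 330   | 38747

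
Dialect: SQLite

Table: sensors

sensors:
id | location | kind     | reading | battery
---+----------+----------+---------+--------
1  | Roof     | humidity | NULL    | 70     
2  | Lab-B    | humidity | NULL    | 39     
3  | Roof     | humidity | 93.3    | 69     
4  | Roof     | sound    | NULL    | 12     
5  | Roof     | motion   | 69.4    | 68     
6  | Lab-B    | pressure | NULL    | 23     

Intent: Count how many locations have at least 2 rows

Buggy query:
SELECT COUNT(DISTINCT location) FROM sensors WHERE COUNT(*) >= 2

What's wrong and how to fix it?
Bug: WHERE filters individual rows, not groups, so a group-level COUNT is invalid there

Fix: Group first with HAVING COUNT(*) >= 2, then COUNT the resulting groups

Corrected query:
SELECT COUNT(*) FROM (SELECT location FROM sensors GROUP BY location HAVING COUNT(*) >= 2)

Result:
COUNT(*)
--------
2       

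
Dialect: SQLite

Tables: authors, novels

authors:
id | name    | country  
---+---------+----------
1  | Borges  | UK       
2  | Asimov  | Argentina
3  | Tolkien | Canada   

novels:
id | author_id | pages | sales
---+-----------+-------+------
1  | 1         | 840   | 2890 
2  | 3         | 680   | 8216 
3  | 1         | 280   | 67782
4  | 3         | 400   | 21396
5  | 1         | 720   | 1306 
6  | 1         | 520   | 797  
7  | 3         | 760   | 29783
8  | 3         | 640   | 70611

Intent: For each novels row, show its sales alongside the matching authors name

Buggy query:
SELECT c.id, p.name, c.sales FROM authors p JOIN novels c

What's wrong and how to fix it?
Bug: Missing join condition: each novels row is matched to all authors rows instead of just its own

Fix: Specify the join condition linking the foreign key to the parent id

Corrected query:
SELECT c.id, p.name, c.sales FROM authors p JOIN novels c ON c.author_id = p.id

Result:
id | name    | sales
---+---------+------
1  | Borges  | 2890 
2  | Tolkien | 8216 
3  | Borges  | 67782
4  | Tolkien | 21396
5  | Borges  | 1306 
6  | Borges  | 797  
7  | Tolkien | 29783
8  | Tolkien | 70611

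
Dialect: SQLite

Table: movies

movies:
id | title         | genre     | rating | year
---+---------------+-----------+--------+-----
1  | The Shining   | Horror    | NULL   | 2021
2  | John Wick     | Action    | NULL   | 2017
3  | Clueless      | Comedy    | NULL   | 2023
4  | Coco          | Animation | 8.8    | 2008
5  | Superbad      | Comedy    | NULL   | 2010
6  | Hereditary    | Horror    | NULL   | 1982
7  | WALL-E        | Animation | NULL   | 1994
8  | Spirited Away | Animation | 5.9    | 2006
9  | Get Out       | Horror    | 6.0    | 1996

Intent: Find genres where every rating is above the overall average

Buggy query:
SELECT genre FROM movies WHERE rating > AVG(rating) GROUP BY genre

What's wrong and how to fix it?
Bug: AVG() is an aggregate; it can't sit directly in WHERE

Fix: Use a subquery for AVG and a HAVING MIN(...) filter so the condition holds for every row in the group

Corrected query:
SELECT genre FROM movies GROUP BY genre HAVING MIN(rating) > (SELECT AVG(rating) FROM movies)

Result:
(no rows)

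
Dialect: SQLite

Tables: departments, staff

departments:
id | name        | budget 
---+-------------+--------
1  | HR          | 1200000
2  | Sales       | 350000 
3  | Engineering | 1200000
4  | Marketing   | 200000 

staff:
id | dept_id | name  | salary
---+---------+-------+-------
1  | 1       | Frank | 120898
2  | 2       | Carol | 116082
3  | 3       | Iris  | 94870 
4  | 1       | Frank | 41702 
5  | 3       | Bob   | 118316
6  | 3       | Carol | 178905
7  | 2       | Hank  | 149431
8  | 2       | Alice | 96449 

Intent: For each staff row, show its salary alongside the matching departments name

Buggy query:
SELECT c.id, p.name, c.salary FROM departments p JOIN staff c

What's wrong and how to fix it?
Bug: Missing join condition: each staff row is matched to all departments rows instead of just its own

Fix: Add ON c.dept_id = p.id to the JOIN

Corrected query:
SELECT c.id, p.name, c.salary FROM departments p JOIN staff c ON c.dept_id = p.id

Result:
id | name        | salary
---+-------------+-------
1  | HR          | 120898
2  | Sales       | 116082
3  | Engineering | 94870 
4  | HR          | 41702 
5  | Engineering | 118316
6  | Engineering | 178905
7  | Sales       | 149431
8  | Sales       | 96449 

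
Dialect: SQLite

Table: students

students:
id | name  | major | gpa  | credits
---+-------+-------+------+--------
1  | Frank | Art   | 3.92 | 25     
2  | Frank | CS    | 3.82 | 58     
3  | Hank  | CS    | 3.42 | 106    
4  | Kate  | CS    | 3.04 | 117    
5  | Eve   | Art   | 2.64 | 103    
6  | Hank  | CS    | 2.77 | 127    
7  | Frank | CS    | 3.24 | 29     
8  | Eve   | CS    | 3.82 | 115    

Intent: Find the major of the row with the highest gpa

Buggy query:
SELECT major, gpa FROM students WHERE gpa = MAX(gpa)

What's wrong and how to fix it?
Bug: MAX(gpa) is an aggregate and cannot be used directly in WHERE

Fix: Use a subquery: WHERE gpa = (SELECT MAX(gpa) FROM students)

Corrected query:
SELECT major, gpa FROM students WHERE gpa = (SELECT MAX(gpa) FROM students)

Result:
major | gpa 
------+-----
Art   | 3.92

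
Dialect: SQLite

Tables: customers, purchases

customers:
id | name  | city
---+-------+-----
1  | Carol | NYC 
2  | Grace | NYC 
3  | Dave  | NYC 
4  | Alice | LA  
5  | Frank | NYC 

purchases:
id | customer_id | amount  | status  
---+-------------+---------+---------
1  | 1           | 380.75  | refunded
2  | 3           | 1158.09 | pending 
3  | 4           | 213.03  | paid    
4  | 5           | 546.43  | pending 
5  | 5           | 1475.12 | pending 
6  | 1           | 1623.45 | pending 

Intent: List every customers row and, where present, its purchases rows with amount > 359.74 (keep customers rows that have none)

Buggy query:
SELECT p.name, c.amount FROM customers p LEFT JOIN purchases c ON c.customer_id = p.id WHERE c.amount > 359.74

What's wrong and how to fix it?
Bug: A WHERE condition on the right-hand table after LEFT JOIN drops unmatched parents

Fix: Put 'c.amount > 359.74' in the JOIN's ON clause instead of WHERE

Corrected query:
SELECT p.name, c.amount FROM customers p LEFT JOIN purchases c ON c.customer_id = p.id AND c.amount > 359.74

Result:
name  | amount 
------+--------
Carol | 380.75 
Carol | 1623.45
Grace | NULL   
Dave  | 1158.09
Alice | NULL   
Frank | 546.43 
Frank | 1475.12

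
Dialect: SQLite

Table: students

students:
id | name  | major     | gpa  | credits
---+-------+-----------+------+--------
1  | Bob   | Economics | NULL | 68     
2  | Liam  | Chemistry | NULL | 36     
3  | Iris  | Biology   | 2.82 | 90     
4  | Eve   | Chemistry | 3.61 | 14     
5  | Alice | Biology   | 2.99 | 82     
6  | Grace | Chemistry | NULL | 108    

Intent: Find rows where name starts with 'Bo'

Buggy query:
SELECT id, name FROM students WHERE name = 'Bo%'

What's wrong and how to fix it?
Bug: Wildcards only work with LIKE; '=' treats '%' as a literal character

Fix: Replace '=' with LIKE so 'Bo%' is treated as a pattern

Corrected query:
SELECT id, name FROM students WHERE name LIKE 'Bo%'

Result:
id | name
---+-----
1  | Bob 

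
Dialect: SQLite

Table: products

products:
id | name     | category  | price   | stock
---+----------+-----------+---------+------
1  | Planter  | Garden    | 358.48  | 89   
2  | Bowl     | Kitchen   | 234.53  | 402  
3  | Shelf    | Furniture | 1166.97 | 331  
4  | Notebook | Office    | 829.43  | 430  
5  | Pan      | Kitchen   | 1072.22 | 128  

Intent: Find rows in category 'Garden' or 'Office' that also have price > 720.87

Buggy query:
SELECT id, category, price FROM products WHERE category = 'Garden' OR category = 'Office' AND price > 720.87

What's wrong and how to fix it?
Bug: AND binds tighter than OR, so this parses as category = 'Garden' OR (category = 'Office' AND price > 720.87)

Fix: Add parentheses around the OR so the AND applies to both alternatives

Corrected query:
SELECT id, category, price FROM products WHERE (category = 'Garden' OR category = 'Office') AND price > 720.87

Result:
id | category | price 
---+----------+-------
4  | Office   | 829.43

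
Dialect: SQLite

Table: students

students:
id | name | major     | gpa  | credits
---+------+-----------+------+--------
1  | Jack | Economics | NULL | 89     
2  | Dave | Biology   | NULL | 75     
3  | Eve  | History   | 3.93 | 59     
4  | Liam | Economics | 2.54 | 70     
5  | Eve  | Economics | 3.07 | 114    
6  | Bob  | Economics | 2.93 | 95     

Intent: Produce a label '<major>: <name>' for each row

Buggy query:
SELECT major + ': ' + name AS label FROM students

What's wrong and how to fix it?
Bug: '+' is numeric addition; on text columns SQLite converts them to 0 instead of concatenating

Fix: Replace + with || to concatenate text

Corrected query:
SELECT major || ': ' || name AS label FROM students

Result:
label          
---------------
Economics: Jack
Biology: Dave  
History: Eve   
Economics: Liam
Economics: Eve 
Economics: Bob 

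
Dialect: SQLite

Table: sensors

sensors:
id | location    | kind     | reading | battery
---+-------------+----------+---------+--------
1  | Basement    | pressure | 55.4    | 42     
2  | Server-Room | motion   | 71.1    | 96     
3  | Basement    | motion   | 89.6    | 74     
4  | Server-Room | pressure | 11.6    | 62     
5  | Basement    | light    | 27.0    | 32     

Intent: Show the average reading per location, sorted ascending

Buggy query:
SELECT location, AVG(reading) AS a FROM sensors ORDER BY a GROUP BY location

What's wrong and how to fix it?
Bug: ORDER BY appears before GROUP BY; SQL clause order requires GROUP BY first

Fix: Move ORDER BY to the end, after GROUP BY

Corrected query:
SELECT location, AVG(reading) AS a FROM sensors GROUP BY location ORDER BY a

Result:
location    | a        
------------+----------
Server-Room | 41.35    
Basement    | 57.333333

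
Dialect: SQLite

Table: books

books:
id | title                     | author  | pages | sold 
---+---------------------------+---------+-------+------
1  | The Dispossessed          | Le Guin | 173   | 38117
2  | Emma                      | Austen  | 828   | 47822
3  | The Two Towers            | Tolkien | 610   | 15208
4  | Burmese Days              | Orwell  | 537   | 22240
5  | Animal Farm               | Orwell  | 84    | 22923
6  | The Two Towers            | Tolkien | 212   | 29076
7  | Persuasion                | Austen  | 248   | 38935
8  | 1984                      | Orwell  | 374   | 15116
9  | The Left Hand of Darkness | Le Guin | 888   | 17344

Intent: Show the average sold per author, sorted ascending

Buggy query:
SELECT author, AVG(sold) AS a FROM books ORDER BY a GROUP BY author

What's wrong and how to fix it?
Bug: ORDER BY appears before GROUP BY; SQL clause order requires GROUP BY first

Fix: Move ORDER BY to the end, after GROUP BY

Corrected query:
SELECT author, AVG(sold) AS a FROM books GROUP BY author ORDER BY a

Result:
author  | a      
--------+--------
Orwell  | 20093  
Tolkien | 22142  
Le Guin | 27730.5
Austen  | 43378.5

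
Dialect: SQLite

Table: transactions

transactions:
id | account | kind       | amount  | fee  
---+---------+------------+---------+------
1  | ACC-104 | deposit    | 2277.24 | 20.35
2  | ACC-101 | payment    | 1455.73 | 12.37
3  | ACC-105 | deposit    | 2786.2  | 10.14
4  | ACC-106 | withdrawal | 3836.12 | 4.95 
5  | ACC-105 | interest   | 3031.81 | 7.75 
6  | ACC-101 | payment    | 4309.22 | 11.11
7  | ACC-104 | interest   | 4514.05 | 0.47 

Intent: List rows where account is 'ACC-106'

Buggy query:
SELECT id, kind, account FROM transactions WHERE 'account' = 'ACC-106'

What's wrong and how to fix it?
Bug: 'account' in single quotes is a string literal, not the column; the comparison is literal-vs-literal and never true

Fix: Remove the quotes around the column name (or use double quotes for an identifier)

Corrected query:
SELECT id, kind, account FROM transactions WHERE account = 'ACC-106'

Result:
id | kind       | account
---+------------+--------
4  | withdrawal | ACC-106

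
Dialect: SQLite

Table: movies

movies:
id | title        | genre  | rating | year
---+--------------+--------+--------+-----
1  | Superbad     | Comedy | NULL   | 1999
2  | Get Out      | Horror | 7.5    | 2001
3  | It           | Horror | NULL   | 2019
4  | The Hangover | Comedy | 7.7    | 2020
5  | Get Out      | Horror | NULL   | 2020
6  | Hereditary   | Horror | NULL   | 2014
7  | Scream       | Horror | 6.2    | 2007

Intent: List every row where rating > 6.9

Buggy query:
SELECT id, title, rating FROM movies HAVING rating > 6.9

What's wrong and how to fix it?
Bug: HAVING filters the output of aggregation, but this query has no GROUP BY and no aggregate functions, so SQLite rejects it (HAVING clause on a non-aggregate query); the condition here is per row

Fix: Replace HAVING with WHERE since the condition applies to individual rows

Corrected query:
SELECT id, title, rating FROM movies WHERE rating > 6.9

Result:
id | title        | rating
---+--------------+-------
2  | Get Out      | 7.5   
4  | The Hangover | 7.7   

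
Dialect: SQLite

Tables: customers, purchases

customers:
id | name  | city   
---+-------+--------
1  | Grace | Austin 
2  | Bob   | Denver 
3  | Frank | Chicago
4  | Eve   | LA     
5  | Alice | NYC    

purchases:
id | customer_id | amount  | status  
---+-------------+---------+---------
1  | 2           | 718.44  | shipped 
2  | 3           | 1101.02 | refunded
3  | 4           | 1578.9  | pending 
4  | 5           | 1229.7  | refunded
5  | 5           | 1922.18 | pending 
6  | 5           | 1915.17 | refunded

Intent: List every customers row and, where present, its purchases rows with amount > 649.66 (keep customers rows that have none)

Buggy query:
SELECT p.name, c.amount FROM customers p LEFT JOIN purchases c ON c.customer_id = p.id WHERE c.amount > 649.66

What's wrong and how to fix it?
Bug: A WHERE condition on the right-hand table after LEFT JOIN drops unmatched parents

Fix: Put 'c.amount > 649.66' in the JOIN's ON clause instead of WHERE

Corrected query:
SELECT p.name, c.amount FROM customers p LEFT JOIN purchases c ON c.customer_id = p.id AND c.amount > 649.66

Result:
name  | amount 
------+--------
Grace | NULL   
Bob   | 718.44 
Frank | 1101.02
Eve   | 1578.9 
Alice | 1229.7 
Alice | 1915.17
Alice | 1922.18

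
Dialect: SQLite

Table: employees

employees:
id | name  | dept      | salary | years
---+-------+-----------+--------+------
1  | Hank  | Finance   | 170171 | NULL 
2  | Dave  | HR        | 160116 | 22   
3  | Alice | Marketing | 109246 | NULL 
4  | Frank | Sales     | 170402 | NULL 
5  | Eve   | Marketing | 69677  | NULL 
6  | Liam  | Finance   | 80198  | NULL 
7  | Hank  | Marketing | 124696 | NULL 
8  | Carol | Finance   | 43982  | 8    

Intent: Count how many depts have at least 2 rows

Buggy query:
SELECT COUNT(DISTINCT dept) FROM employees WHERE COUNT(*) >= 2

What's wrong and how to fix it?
Bug: WHERE filters individual rows, not groups, so a group-level COUNT is invalid there

Fix: Use a subquery that GROUPs and filters with HAVING, then count its rows

Corrected query:
SELECT COUNT(*) FROM (SELECT dept FROM employees GROUP BY dept HAVING COUNT(*) >= 2)

Result:
COUNT(*)
--------
2       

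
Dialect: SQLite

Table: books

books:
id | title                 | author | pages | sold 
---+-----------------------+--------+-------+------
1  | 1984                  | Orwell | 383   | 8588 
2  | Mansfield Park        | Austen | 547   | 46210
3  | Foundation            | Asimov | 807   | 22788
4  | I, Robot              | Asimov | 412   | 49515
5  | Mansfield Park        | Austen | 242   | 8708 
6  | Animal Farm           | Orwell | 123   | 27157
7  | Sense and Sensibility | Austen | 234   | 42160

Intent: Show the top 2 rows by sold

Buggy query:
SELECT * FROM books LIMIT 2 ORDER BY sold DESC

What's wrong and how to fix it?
Bug: ORDER BY cannot follow LIMIT; LIMIT is the final clause

Fix: Sort with ORDER BY, then apply LIMIT

Corrected query:
SELECT * FROM books ORDER BY sold DESC LIMIT 2

Result:
id | title          | author | pages | sold 
---+----------------+--------+-------+------
4  | I, Robot       | Asimov | 412   | 49515
2  | Mansfield Park | Austen | 547   | 46210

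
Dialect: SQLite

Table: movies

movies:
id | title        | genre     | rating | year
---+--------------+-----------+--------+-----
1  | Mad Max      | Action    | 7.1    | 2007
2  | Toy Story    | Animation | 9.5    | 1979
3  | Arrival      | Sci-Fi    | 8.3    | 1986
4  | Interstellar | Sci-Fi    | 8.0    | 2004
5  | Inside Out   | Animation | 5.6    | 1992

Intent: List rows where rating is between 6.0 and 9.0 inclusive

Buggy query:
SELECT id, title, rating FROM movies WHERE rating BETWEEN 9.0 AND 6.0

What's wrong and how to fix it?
Bug: The bounds are reversed; BETWEEN a AND b requires a <= b to match anything

Fix: Write BETWEEN 6.0 AND 9.0

Corrected query:
SELECT id, title, rating FROM movies WHERE rating BETWEEN 6.0 AND 9.0

Result:
id | title        | rating
---+--------------+-------
1  | Mad Max      | 7.1   
3  | Arrival      | 8.3   
4  | Interstellar | 8     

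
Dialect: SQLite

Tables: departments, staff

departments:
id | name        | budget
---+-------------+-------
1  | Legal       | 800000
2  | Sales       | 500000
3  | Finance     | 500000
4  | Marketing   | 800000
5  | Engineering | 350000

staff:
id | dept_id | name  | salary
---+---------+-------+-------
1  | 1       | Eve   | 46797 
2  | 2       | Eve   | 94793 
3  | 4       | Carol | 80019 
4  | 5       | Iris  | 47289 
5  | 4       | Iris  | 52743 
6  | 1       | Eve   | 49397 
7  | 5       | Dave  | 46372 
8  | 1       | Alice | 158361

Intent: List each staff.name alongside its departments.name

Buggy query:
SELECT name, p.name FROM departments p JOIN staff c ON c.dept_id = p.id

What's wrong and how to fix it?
Bug: Both tables have a 'name' column; the unqualified reference is ambiguous

Fix: Prefix ambiguous columns with the table alias

Corrected query:
SELECT c.name, p.name FROM departments p JOIN staff c ON c.dept_id = p.id

Result:
name  | name       
------+------------
Eve   | Legal      
Eve   | Sales      
Carol | Marketing  
Iris  | Engineering
Iris  | Marketing  
Eve   | Legal      
Dave  | Engineering
Alice | Legal      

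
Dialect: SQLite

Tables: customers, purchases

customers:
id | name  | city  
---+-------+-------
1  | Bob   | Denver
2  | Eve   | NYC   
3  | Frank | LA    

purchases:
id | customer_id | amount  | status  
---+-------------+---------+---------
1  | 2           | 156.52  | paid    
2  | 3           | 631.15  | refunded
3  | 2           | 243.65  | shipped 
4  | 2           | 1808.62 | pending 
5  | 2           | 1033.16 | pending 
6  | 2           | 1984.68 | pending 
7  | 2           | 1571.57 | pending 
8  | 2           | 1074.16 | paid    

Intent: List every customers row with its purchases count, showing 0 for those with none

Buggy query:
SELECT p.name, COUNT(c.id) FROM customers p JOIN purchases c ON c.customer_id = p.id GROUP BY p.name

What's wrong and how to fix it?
Bug: An inner join excludes parents with zero children

Fix: Switch to LEFT JOIN to retain unmatched parent rows

Corrected query:
SELECT p.name, COUNT(c.id) FROM customers p LEFT JOIN purchases c ON c.customer_id = p.id GROUP BY p.name

Result:
name  | COUNT(c.id)
------+------------
Bob   | 0          
Eve   | 7          
Frank | 1          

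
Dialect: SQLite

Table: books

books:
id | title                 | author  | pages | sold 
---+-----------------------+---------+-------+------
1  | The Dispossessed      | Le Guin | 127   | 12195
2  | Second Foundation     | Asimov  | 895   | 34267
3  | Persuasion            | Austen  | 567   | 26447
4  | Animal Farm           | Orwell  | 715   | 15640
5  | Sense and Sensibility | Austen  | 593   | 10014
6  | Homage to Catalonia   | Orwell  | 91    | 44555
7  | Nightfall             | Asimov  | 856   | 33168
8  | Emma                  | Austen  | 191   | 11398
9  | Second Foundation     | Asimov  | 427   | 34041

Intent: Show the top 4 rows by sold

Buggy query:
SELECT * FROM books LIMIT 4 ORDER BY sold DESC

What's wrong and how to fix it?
Bug: ORDER BY cannot follow LIMIT; LIMIT is the final clause

Fix: Sort with ORDER BY, then apply LIMIT

Corrected query:
SELECT * FROM books ORDER BY sold DESC LIMIT 4

Result:
id | title               | author | pages | sold 
---+---------------------+--------+-------+------
6  | Homage to Catalonia | Orwell | 91    | 44555
2  | Second Foundation   | Asimov | 895   | 34267
9  | Second Foundation   | Asimov | 427   | 34041
7  | Nightfall           | Asimov | 856   | 33168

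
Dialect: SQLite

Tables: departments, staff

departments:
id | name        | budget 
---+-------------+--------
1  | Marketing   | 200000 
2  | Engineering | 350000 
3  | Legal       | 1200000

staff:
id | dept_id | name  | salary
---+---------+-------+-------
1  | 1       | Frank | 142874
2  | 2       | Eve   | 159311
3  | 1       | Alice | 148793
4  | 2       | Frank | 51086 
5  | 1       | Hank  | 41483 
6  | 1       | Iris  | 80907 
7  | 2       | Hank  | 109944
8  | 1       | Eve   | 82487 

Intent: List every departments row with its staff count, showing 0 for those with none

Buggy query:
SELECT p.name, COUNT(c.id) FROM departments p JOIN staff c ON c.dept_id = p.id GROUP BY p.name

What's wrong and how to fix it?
Bug: An inner join excludes parents with zero children

Fix: Use LEFT JOIN so parents without children still appear (COUNT(c.id) gives 0)

Corrected query:
SELECT p.name, COUNT(c.id) FROM departments p LEFT JOIN staff c ON c.dept_id = p.id GROUP BY p.name

Result:
name        | COUNT(c.id)
------------+------------
Engineering | 3          
Legal       | 0          
Marketing   | 5          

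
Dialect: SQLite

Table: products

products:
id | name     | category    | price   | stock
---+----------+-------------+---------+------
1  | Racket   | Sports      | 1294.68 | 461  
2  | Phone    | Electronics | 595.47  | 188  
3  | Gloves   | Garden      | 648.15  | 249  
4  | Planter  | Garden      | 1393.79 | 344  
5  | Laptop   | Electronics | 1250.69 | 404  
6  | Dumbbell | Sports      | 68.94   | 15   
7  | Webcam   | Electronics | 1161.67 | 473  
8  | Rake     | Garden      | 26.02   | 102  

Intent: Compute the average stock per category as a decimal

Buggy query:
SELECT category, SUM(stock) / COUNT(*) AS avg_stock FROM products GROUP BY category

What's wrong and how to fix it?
Bug: SUM(stock) and COUNT(*) are both integers; the division truncates the fractional part

Fix: Cast one side to REAL so the division keeps the fractional part

Corrected query:
SELECT category, SUM(stock) * 1.0 / COUNT(*) AS avg_stock FROM products GROUP BY category

Result:
category    | avg_stock 
------------+-----------
Electronics | 355       
Garden      | 231.666667
Sports      | 238       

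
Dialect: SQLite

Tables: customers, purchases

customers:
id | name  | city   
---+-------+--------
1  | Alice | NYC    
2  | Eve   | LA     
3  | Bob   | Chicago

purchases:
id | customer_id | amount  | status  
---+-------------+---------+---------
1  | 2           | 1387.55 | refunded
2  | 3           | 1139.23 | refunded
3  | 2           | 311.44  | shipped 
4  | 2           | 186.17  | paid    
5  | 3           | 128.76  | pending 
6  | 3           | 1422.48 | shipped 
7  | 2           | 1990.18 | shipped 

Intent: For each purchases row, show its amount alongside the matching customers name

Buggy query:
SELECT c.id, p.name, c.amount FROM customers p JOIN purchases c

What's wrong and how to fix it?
Bug: Missing join condition: each purchases row is matched to all customers rows instead of just its own

Fix: Specify the join condition linking the foreign key to the parent id

Corrected query:
SELECT c.id, p.name, c.amount FROM customers p JOIN purchases c ON c.customer_id = p.id

Result:
id | name | amount 
---+------+--------
1  | Eve  | 1387.55
2  | Bob  | 1139.23
3  | Eve  | 311.44 
4  | Eve  | 186.17 
5  | Bob  | 128.76 
6  | Bob  | 1422.48
7  | Eve  | 1990.18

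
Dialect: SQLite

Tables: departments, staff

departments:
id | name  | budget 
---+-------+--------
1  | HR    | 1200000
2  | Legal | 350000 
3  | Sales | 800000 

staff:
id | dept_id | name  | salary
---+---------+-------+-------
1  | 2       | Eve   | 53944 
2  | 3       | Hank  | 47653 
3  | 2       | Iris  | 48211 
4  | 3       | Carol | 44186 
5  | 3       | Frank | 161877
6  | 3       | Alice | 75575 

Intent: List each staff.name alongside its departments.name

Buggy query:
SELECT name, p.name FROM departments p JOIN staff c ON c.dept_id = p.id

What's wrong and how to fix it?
Bug: 'name' exists in both joined tables, so the database can't tell which one is meant

Fix: Prefix ambiguous columns with the table alias

Corrected query:
SELECT c.name, p.name FROM departments p JOIN staff c ON c.dept_id = p.id

Result:
name  | name 
------+------
Eve   | Legal
Hank  | Sales
Iris  | Legal
Carol | Sales
Frank | Sales
Alice | Sales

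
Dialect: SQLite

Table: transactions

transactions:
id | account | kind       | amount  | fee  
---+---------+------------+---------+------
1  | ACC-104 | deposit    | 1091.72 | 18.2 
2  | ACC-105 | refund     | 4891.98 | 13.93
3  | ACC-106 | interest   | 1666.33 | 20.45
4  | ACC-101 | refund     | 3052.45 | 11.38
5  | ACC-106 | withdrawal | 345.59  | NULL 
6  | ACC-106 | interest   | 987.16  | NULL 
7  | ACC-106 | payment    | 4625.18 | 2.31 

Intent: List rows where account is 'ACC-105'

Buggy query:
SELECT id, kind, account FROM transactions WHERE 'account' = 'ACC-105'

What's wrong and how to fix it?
Bug: Single quotes denote string literals in SQL; the column name is being compared as a constant string

Fix: Reference the column as account without single quotes

Corrected query:
SELECT id, kind, account FROM transactions WHERE account = 'ACC-105'

Result:
id | kind   | account
---+--------+--------
2  | refund | ACC-105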